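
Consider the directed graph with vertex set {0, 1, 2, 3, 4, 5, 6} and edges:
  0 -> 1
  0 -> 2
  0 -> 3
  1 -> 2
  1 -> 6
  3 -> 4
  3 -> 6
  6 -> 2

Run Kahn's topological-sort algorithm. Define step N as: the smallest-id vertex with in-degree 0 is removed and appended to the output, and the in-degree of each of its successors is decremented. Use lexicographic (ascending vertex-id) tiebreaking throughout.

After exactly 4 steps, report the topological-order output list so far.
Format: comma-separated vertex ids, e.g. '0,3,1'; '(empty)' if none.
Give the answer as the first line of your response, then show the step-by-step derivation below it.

0,1,3,4

step 1: output 0; order=[0]; indeg=(0,0,2,0,1,0,2)
step 2: output 1; order=[0,1]; indeg=(0,0,1,0,1,0,1)
step 3: output 3; order=[0,1,3]; indeg=(0,0,1,0,0,0,0)
step 4: output 4; order=[0,1,3,4]; indeg=(0,0,1,0,0,0,0)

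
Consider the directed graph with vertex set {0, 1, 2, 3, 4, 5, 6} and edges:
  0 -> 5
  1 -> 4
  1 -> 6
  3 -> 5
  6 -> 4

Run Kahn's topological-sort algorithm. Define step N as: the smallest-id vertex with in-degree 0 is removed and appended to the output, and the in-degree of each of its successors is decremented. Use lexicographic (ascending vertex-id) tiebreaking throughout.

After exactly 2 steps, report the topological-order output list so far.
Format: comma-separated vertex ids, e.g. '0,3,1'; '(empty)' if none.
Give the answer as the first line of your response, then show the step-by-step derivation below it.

0,1

step 1: output 0; order=[0]; indeg=(0,0,0,0,2,1,1)
step 2: output 1; order=[0,1]; indeg=(0,0,0,0,1,1,0)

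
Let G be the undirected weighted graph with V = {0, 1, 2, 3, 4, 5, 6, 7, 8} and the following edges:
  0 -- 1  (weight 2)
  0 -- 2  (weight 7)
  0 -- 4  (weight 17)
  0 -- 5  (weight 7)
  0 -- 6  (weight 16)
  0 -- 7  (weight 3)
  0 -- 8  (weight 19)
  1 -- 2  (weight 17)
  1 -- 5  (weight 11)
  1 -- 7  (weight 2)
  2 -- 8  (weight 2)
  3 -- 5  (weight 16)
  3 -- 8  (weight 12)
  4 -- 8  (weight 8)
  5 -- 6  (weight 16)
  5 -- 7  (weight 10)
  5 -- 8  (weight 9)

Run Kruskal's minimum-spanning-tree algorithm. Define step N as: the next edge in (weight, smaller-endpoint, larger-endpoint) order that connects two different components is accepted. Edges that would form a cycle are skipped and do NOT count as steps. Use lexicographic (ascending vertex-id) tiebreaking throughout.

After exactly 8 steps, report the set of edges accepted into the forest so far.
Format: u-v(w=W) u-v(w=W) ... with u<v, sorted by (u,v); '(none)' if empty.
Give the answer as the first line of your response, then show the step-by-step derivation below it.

0-1(w=2) 0-2(w=7) 0-5(w=7) 0-6(w=16) 1-7(w=2) 2-8(w=2) 3-8(w=12) 4-8(w=8)

step 1: add edge 0-1 (w=2); MST = {0-1(w=2)}
step 2: add edge 1-7 (w=2); MST = {0-1(w=2) 1-7(w=2)}
step 3: add edge 2-8 (w=2); MST = {0-1(w=2) 1-7(w=2) 2-8(w=2)}
step 4: add edge 0-2 (w=7); MST = {0-1(w=2) 0-2(w=7) 1-7(w=2) 2-8(w=2)}
step 5: add edge 0-5 (w=7); MST = {0-1(w=2) 0-2(w=7) 0-5(w=7) 1-7(w=2) 2-8(w=2)}
step 6: add edge 4-8 (w=8); MST = {0-1(w=2) 0-2(w=7) 0-5(w=7) 1-7(w=2) 2-8(w=2) 4-8(w=8)}
step 7: add edge 3-8 (w=12); MST = {0-1(w=2) 0-2(w=7) 0-5(w=7) 1-7(w=2) 2-8(w=2) 3-8(w=12) 4-8(w=8)}
step 8: add edge 0-6 (w=16); MST = {0-1(w=2) 0-2(w=7) 0-5(w=7) 0-6(w=16) 1-7(w=2) 2-8(w=2) 3-8(w=12) 4-8(w=8)}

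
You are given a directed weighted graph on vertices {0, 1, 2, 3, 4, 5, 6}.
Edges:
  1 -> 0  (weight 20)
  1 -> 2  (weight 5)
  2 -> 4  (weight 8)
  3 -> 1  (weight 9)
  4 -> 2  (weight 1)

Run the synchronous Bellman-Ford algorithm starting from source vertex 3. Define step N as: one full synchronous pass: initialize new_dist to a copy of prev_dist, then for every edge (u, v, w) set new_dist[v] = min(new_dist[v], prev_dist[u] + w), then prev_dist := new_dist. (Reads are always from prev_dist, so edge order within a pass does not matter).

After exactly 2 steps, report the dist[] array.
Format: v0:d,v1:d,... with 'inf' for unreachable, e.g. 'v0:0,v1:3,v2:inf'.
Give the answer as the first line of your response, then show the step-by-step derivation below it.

v0:29,v1:9,v2:14,v3:0,v4:inf,v5:inf,v6:inf

step 1: dist = v0:inf,v1:9,v2:inf,v3:0,v4:inf,v5:inf,v6:inf
step 2: dist = v0:29,v1:9,v2:14,v3:0,v4:inf,v5:inf,v6:inf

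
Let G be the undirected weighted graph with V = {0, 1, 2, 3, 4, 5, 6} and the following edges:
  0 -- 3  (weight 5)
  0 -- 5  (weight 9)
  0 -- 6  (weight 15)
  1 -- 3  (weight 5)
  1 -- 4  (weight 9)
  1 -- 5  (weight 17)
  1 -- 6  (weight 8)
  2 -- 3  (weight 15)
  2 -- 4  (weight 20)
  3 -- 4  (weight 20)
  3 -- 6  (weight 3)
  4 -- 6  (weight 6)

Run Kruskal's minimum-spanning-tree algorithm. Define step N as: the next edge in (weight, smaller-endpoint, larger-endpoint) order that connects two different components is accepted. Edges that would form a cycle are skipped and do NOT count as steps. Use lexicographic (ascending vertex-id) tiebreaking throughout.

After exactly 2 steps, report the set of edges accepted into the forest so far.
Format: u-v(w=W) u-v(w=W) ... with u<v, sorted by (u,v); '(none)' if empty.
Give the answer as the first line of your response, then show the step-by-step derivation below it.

0-3(w=5) 3-6(w=3)

step 1: add edge 3-6 (w=3); MST = {3-6(w=3)}
step 2: add edge 0-3 (w=5); MST = {0-3(w=5) 3-6(w=3)}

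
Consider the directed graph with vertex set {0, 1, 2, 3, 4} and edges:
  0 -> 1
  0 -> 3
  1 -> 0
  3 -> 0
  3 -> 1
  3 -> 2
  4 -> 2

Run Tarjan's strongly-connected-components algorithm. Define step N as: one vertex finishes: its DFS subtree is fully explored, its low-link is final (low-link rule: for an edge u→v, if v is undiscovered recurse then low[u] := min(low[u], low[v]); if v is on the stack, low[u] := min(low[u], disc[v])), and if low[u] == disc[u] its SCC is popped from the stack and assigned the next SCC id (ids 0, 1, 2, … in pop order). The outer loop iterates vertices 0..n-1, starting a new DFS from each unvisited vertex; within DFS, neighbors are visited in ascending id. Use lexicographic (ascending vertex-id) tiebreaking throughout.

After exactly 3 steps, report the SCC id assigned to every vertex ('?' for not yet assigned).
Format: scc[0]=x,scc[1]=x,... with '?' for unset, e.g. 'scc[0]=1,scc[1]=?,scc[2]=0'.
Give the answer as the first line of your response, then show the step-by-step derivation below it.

scc[0]=?,scc[1]=?,scc[2]=0,scc[3]=?,scc[4]=?

step 1: low=(low[0]=0,low[1]=0,low[2]=?,low[3]=?,low[4]=?); scc=(scc[0]=?,scc[1]=?,scc[2]=?,scc[3]=?,scc[4]=?)
step 2: low=(low[0]=0,low[1]=0,low[2]=3,low[3]=0,low[4]=?); scc=(scc[0]=?,scc[1]=?,scc[2]=0,scc[3]=?,scc[4]=?)
step 3: low=(low[0]=0,low[1]=0,low[2]=3,low[3]=0,low[4]=?); scc=(scc[0]=?,scc[1]=?,scc[2]=0,scc[3]=?,scc[4]=?)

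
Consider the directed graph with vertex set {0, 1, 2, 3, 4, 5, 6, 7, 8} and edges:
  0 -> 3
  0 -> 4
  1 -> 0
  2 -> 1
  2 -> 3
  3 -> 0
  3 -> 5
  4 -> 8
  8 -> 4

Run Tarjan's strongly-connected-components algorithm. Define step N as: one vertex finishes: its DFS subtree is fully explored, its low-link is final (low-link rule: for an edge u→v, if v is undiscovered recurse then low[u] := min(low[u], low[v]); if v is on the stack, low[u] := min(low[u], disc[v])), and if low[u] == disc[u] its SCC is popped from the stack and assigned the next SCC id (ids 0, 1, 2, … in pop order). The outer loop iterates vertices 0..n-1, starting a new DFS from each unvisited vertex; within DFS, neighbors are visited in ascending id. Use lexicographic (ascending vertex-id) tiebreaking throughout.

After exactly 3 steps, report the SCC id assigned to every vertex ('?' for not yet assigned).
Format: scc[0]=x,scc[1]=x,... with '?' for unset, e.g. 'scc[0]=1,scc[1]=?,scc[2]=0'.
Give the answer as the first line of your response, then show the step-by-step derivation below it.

scc[0]=?,scc[1]=?,scc[2]=?,scc[3]=?,scc[4]=?,scc[5]=0,scc[6]=?,scc[7]=?,scc[8]=?

step 1: low=(low[0]=0,low[1]=?,low[2]=?,low[3]=0,low[4]=?,low[5]=2,low[6]=?,low[7]=?,low[8]=?); scc=(scc[0]=?,scc[1]=?,scc[2]=?,scc[3]=?,scc[4]=?,scc[5]=0,scc[6]=?,scc[7]=?,scc[8]=?)
step 2: low=(low[0]=0,low[1]=?,low[2]=?,low[3]=0,low[4]=?,low[5]=2,low[6]=?,low[7]=?,low[8]=?); scc=(scc[0]=?,scc[1]=?,scc[2]=?,scc[3]=?,scc[4]=?,scc[5]=0,scc[6]=?,scc[7]=?,scc[8]=?)
step 3: low=(low[0]=0,low[1]=?,low[2]=?,low[3]=0,low[4]=3,low[5]=2,low[6]=?,low[7]=?,low[8]=3); scc=(scc[0]=?,scc[1]=?,scc[2]=?,scc[3]=?,scc[4]=?,scc[5]=0,scc[6]=?,scc[7]=?,scc[8]=?)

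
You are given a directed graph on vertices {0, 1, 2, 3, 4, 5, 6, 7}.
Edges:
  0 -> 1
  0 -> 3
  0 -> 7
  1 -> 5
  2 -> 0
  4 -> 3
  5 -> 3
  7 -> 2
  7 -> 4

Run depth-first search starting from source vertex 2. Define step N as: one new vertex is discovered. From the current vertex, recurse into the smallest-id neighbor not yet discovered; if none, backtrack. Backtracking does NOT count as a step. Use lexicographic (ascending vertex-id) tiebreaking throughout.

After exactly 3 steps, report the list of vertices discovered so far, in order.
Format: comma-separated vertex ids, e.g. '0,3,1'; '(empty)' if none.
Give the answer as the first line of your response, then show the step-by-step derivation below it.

2,0,1

step 1: discover 2; path=2; order=2
step 2: discover 0; path=2>0; order=2,0
step 3: discover 1; path=2>0>1; order=2,0,1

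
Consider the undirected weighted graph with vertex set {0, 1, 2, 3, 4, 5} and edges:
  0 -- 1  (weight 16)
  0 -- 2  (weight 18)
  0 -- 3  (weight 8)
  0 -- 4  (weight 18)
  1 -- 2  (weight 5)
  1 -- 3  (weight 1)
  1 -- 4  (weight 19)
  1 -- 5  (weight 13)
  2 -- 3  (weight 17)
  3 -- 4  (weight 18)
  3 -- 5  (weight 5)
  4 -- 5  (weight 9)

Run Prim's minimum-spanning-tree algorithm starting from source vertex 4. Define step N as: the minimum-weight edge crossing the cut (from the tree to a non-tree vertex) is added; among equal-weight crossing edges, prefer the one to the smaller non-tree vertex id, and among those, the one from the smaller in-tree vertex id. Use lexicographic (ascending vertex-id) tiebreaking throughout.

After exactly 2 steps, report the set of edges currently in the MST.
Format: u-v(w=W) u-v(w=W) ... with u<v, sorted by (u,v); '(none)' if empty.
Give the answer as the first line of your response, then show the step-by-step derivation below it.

3-5(w=5) 4-5(w=9)

step 1: add edge 4-5 (w=9); MST = {4-5(w=9)}
step 2: add edge 3-5 (w=5); MST = {3-5(w=5) 4-5(w=9)}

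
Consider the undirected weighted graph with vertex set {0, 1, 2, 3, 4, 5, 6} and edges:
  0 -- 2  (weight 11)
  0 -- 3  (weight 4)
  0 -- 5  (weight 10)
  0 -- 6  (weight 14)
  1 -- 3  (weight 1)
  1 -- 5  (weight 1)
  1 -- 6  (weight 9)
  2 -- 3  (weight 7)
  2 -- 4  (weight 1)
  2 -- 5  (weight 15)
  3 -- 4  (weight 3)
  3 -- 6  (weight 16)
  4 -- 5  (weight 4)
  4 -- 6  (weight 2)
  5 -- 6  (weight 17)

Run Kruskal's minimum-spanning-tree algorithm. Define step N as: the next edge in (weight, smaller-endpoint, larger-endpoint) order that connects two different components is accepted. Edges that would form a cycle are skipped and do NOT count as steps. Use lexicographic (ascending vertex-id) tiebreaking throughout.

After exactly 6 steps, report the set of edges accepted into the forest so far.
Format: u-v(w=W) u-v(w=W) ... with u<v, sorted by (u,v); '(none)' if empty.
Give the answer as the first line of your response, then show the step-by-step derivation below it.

0-3(w=4) 1-3(w=1) 1-5(w=1) 2-4(w=1) 3-4(w=3) 4-6(w=2)

step 1: add edge 1-3 (w=1); MST = {1-3(w=1)}
step 2: add edge 1-5 (w=1); MST = {1-3(w=1) 1-5(w=1)}
step 3: add edge 2-4 (w=1); MST = {1-3(w=1) 1-5(w=1) 2-4(w=1)}
step 4: add edge 4-6 (w=2); MST = {1-3(w=1) 1-5(w=1) 2-4(w=1) 4-6(w=2)}
step 5: add edge 3-4 (w=3); MST = {1-3(w=1) 1-5(w=1) 2-4(w=1) 3-4(w=3) 4-6(w=2)}
step 6: add edge 0-3 (w=4); MST = {0-3(w=4) 1-3(w=1) 1-5(w=1) 2-4(w=1) 3-4(w=3) 4-6(w=2)}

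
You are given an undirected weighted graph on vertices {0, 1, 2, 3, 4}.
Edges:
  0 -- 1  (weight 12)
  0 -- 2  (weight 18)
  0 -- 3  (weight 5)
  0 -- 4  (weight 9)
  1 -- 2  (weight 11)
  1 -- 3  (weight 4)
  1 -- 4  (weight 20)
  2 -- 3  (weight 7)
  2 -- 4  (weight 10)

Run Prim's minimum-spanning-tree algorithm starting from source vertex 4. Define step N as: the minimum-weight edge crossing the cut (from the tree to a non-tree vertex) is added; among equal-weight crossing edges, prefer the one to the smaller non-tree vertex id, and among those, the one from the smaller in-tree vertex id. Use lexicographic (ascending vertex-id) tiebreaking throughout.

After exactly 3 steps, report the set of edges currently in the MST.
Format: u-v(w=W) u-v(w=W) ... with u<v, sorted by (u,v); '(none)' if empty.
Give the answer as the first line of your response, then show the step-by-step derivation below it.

0-3(w=5) 0-4(w=9) 1-3(w=4)

step 1: add edge 0-4 (w=9); MST = {0-4(w=9)}
step 2: add edge 0-3 (w=5); MST = {0-3(w=5) 0-4(w=9)}
step 3: add edge 1-3 (w=4); MST = {0-3(w=5) 0-4(w=9) 1-3(w=4)}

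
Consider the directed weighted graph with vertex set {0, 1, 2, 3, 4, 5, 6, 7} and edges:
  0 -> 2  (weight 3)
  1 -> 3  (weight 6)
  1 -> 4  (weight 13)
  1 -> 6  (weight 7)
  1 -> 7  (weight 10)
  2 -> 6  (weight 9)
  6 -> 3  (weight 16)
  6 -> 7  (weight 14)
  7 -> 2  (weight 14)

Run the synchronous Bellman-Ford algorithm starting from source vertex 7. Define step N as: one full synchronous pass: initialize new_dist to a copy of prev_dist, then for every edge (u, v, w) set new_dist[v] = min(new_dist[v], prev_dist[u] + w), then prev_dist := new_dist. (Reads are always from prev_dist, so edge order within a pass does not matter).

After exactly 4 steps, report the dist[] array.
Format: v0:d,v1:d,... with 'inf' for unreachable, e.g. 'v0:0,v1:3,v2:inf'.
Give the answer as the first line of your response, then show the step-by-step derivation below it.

v0:inf,v1:inf,v2:14,v3:39,v4:inf,v5:inf,v6:23,v7:0

step 1: dist = v0:inf,v1:inf,v2:14,v3:inf,v4:inf,v5:inf,v6:inf,v7:0
step 2: dist = v0:inf,v1:inf,v2:14,v3:inf,v4:inf,v5:inf,v6:23,v7:0
step 3: dist = v0:inf,v1:inf,v2:14,v3:39,v4:inf,v5:inf,v6:23,v7:0
step 4: dist = v0:inf,v1:inf,v2:14,v3:39,v4:inf,v5:inf,v6:23,v7:0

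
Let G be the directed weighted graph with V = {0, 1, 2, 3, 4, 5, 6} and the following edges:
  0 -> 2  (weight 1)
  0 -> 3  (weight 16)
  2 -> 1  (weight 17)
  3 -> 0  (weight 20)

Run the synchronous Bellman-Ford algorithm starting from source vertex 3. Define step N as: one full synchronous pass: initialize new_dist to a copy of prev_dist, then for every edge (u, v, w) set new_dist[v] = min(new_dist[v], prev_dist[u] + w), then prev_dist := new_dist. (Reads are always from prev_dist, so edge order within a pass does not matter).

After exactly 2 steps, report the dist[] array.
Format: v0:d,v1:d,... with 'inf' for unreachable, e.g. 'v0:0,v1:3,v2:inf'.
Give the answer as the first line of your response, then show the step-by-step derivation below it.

v0:20,v1:inf,v2:21,v3:0,v4:inf,v5:inf,v6:inf

step 1: dist = v0:20,v1:inf,v2:inf,v3:0,v4:inf,v5:inf,v6:inf
step 2: dist = v0:20,v1:inf,v2:21,v3:0,v4:inf,v5:inf,v6:inf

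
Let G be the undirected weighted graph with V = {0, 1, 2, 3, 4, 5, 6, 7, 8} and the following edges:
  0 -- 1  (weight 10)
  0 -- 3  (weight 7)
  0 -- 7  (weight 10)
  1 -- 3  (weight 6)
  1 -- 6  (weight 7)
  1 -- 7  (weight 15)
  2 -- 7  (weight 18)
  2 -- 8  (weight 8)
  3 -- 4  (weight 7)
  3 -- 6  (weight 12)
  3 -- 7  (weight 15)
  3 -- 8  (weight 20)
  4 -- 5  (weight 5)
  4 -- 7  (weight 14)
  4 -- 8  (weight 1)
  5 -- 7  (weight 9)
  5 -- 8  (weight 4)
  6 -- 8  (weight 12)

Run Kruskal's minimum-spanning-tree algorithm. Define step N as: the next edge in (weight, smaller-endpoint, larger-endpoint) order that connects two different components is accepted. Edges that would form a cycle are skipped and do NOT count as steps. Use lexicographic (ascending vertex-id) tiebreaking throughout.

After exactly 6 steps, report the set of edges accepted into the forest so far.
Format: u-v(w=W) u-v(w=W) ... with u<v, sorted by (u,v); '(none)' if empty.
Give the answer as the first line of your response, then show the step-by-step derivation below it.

0-3(w=7) 1-3(w=6) 1-6(w=7) 3-4(w=7) 4-8(w=1) 5-8(w=4)

step 1: add edge 4-8 (w=1); MST = {4-8(w=1)}
step 2: add edge 5-8 (w=4); MST = {4-8(w=1) 5-8(w=4)}
step 3: add edge 1-3 (w=6); MST = {1-3(w=6) 4-8(w=1) 5-8(w=4)}
step 4: add edge 0-3 (w=7); MST = {0-3(w=7) 1-3(w=6) 4-8(w=1) 5-8(w=4)}
step 5: add edge 1-6 (w=7); MST = {0-3(w=7) 1-3(w=6) 1-6(w=7) 4-8(w=1) 5-8(w=4)}
step 6: add edge 3-4 (w=7); MST = {0-3(w=7) 1-3(w=6) 1-6(w=7) 3-4(w=7) 4-8(w=1) 5-8(w=4)}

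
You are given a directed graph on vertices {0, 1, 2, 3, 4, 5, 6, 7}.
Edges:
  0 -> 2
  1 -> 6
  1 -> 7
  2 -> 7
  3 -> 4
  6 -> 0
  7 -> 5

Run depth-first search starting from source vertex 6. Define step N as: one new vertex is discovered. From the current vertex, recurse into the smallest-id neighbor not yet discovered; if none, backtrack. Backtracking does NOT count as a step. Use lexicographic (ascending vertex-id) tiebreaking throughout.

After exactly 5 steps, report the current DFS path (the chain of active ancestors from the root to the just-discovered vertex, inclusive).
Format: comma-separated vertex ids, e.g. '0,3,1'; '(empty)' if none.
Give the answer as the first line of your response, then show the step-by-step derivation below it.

6,0,2,7,5

step 1: discover 6; path=6; order=6
step 2: discover 0; path=6>0; order=6,0
step 3: discover 2; path=6>0>2; order=6,0,2
step 4: discover 7; path=6>0>2>7; order=6,0,2,7
step 5: discover 5; path=6>0>2>7>5; order=6,0,2,7,5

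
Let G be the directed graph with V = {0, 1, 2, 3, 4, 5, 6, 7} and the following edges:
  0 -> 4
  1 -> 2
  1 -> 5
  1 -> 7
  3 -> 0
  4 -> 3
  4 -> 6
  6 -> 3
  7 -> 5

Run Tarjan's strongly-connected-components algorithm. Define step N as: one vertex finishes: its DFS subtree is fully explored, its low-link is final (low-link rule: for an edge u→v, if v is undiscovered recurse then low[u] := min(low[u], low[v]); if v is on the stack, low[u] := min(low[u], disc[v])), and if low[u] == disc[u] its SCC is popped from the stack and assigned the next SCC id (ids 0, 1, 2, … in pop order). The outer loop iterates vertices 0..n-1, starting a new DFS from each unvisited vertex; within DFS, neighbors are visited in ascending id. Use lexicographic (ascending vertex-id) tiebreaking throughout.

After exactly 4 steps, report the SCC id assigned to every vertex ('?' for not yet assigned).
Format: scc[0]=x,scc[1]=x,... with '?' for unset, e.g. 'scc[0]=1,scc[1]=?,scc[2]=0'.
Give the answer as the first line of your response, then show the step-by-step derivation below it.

scc[0]=0,scc[1]=?,scc[2]=?,scc[3]=0,scc[4]=0,scc[5]=?,scc[6]=0,scc[7]=?

step 1: low=(low[0]=0,low[1]=?,low[2]=?,low[3]=0,low[4]=1,low[5]=?,low[6]=?,low[7]=?); scc=(scc[0]=?,scc[1]=?,scc[2]=?,scc[3]=?,scc[4]=?,scc[5]=?,scc[6]=?,scc[7]=?)
step 2: low=(low[0]=0,low[1]=?,low[2]=?,low[3]=0,low[4]=0,low[5]=?,low[6]=2,low[7]=?); scc=(scc[0]=?,scc[1]=?,scc[2]=?,scc[3]=?,scc[4]=?,scc[5]=?,scc[6]=?,scc[7]=?)
step 3: low=(low[0]=0,low[1]=?,low[2]=?,low[3]=0,low[4]=0,low[5]=?,low[6]=2,low[7]=?); scc=(scc[0]=?,scc[1]=?,scc[2]=?,scc[3]=?,scc[4]=?,scc[5]=?,scc[6]=?,scc[7]=?)
step 4: low=(low[0]=0,low[1]=?,low[2]=?,low[3]=0,low[4]=0,low[5]=?,low[6]=2,low[7]=?); scc=(scc[0]=0,scc[1]=?,scc[2]=?,scc[3]=0,scc[4]=0,scc[5]=?,scc[6]=0,scc[7]=?)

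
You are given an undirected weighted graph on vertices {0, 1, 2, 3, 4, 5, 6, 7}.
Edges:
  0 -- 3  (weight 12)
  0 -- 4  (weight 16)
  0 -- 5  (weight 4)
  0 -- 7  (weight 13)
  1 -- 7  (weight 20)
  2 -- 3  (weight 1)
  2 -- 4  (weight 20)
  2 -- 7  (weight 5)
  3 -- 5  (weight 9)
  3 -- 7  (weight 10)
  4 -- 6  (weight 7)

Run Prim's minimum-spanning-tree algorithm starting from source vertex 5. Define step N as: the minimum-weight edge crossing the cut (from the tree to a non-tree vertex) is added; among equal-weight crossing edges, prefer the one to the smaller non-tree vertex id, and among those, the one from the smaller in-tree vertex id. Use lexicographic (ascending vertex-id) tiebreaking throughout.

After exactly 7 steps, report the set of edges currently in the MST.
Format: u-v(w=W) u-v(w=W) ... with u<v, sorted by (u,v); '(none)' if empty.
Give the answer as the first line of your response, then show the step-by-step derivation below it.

0-4(w=16) 0-5(w=4) 1-7(w=20) 2-3(w=1) 2-7(w=5) 3-5(w=9) 4-6(w=7)

step 1: add edge 0-5 (w=4); MST = {0-5(w=4)}
step 2: add edge 3-5 (w=9); MST = {0-5(w=4) 3-5(w=9)}
step 3: add edge 2-3 (w=1); MST = {0-5(w=4) 2-3(w=1) 3-5(w=9)}
step 4: add edge 2-7 (w=5); MST = {0-5(w=4) 2-3(w=1) 2-7(w=5) 3-5(w=9)}
step 5: add edge 0-4 (w=16); MST = {0-4(w=16) 0-5(w=4) 2-3(w=1) 2-7(w=5) 3-5(w=9)}
step 6: add edge 4-6 (w=7); MST = {0-4(w=16) 0-5(w=4) 2-3(w=1) 2-7(w=5) 3-5(w=9) 4-6(w=7)}
step 7: add edge 1-7 (w=20); MST = {0-4(w=16) 0-5(w=4) 1-7(w=20) 2-3(w=1) 2-7(w=5) 3-5(w=9) 4-6(w=7)}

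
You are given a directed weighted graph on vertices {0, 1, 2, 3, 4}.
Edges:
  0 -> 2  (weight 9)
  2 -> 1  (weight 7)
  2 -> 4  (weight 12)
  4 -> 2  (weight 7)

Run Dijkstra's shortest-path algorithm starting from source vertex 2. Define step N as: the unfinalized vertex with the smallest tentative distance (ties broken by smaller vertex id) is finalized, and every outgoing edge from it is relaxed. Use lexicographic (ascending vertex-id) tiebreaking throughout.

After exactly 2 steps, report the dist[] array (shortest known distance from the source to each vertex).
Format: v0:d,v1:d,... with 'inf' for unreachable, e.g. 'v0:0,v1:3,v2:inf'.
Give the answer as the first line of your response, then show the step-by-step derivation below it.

v0:inf,v1:7,v2:0,v3:inf,v4:12

step 1: dist = v0:inf,v1:7,v2:0,v3:inf,v4:12
step 2: dist = v0:inf,v1:7,v2:0,v3:inf,v4:12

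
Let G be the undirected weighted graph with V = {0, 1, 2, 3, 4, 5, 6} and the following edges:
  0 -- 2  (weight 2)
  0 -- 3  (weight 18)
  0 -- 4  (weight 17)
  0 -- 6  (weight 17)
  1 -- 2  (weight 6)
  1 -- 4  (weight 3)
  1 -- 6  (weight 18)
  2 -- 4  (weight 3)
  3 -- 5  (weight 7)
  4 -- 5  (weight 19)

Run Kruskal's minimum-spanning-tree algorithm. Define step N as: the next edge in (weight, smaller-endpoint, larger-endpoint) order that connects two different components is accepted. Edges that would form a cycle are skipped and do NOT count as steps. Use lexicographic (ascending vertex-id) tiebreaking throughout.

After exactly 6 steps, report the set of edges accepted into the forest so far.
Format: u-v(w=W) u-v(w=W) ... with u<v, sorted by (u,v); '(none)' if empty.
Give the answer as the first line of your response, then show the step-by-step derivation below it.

0-2(w=2) 0-3(w=18) 0-6(w=17) 1-4(w=3) 2-4(w=3) 3-5(w=7)

step 1: add edge 0-2 (w=2); MST = {0-2(w=2)}
step 2: add edge 1-4 (w=3); MST = {0-2(w=2) 1-4(w=3)}
step 3: add edge 2-4 (w=3); MST = {0-2(w=2) 1-4(w=3) 2-4(w=3)}
step 4: add edge 3-5 (w=7); MST = {0-2(w=2) 1-4(w=3) 2-4(w=3) 3-5(w=7)}
step 5: add edge 0-6 (w=17); MST = {0-2(w=2) 0-6(w=17) 1-4(w=3) 2-4(w=3) 3-5(w=7)}
step 6: add edge 0-3 (w=18); MST = {0-2(w=2) 0-3(w=18) 0-6(w=17) 1-4(w=3) 2-4(w=3) 3-5(w=7)}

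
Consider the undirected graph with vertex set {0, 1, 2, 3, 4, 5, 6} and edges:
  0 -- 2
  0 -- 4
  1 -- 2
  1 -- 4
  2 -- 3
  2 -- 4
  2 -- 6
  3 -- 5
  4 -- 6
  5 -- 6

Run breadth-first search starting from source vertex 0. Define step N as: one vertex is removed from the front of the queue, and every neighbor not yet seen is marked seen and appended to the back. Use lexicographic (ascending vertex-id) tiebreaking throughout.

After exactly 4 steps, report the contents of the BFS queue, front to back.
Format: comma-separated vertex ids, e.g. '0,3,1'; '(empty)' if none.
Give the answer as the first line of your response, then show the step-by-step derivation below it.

3,6

step 1: dequeue 0; queue=[2,4]; order=0
step 2: dequeue 2; queue=[4,1,3,6]; order=0,2
step 3: dequeue 4; queue=[1,3,6]; order=0,2,4
step 4: dequeue 1; queue=[3,6]; order=0,2,4,1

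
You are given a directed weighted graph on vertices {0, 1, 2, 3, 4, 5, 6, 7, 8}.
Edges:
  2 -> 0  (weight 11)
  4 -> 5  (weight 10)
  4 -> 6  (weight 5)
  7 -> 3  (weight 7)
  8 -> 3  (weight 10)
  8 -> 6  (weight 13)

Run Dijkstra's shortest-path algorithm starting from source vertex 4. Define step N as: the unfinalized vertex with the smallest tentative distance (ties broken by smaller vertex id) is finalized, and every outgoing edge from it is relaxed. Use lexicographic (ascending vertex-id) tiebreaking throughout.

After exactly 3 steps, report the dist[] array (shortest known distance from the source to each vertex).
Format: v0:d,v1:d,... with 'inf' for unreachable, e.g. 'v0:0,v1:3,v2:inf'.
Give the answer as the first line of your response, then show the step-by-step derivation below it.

v0:inf,v1:inf,v2:inf,v3:inf,v4:0,v5:10,v6:5,v7:inf,v8:inf

step 1: dist = v0:inf,v1:inf,v2:inf,v3:inf,v4:0,v5:10,v6:5,v7:inf,v8:inf
step 2: dist = v0:inf,v1:inf,v2:inf,v3:inf,v4:0,v5:10,v6:5,v7:inf,v8:inf
step 3: dist = v0:inf,v1:inf,v2:inf,v3:inf,v4:0,v5:10,v6:5,v7:inf,v8:inf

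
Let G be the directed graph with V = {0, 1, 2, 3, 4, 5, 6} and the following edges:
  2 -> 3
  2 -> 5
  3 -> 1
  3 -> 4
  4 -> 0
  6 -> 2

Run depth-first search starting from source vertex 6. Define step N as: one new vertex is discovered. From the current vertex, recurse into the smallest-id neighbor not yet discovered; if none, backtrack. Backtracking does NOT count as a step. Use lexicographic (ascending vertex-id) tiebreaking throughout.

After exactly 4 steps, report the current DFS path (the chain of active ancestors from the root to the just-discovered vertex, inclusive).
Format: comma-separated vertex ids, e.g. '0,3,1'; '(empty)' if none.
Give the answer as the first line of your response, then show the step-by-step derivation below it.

6,2,3,1

step 1: discover 6; path=6; order=6
step 2: discover 2; path=6>2; order=6,2
step 3: discover 3; path=6>2>3; order=6,2,3
step 4: discover 1; path=6>2>3>1; order=6,2,3,1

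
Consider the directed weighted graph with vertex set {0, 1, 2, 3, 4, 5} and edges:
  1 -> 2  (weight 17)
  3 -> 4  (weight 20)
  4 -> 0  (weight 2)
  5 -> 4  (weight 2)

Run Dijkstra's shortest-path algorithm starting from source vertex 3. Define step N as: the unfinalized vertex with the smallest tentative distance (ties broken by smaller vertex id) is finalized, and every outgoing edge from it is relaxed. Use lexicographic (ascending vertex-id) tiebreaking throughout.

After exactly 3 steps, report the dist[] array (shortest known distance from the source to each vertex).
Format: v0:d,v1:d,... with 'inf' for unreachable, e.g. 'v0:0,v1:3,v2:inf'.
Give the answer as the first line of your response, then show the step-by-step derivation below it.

v0:22,v1:inf,v2:inf,v3:0,v4:20,v5:inf

step 1: dist = v0:inf,v1:inf,v2:inf,v3:0,v4:20,v5:inf
step 2: dist = v0:22,v1:inf,v2:inf,v3:0,v4:20,v5:inf
step 3: dist = v0:22,v1:inf,v2:inf,v3:0,v4:20,v5:inf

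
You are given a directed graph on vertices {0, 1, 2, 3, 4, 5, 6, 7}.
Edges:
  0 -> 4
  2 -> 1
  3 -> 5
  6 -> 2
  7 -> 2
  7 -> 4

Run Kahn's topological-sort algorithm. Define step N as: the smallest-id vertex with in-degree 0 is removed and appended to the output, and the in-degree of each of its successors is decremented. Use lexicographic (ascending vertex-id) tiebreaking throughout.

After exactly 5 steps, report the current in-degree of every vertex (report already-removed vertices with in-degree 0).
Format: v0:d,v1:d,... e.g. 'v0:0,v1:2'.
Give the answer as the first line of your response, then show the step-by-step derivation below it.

v0:0,v1:1,v2:0,v3:0,v4:0,v5:0,v6:0,v7:0

step 1: output 0; order=[0]; indeg=(0,1,2,0,1,1,0,0)
step 2: output 3; order=[0,3]; indeg=(0,1,2,0,1,0,0,0)
step 3: output 5; order=[0,3,5]; indeg=(0,1,2,0,1,0,0,0)
step 4: output 6; order=[0,3,5,6]; indeg=(0,1,1,0,1,0,0,0)
step 5: output 7; order=[0,3,5,6,7]; indeg=(0,1,0,0,0,0,0,0)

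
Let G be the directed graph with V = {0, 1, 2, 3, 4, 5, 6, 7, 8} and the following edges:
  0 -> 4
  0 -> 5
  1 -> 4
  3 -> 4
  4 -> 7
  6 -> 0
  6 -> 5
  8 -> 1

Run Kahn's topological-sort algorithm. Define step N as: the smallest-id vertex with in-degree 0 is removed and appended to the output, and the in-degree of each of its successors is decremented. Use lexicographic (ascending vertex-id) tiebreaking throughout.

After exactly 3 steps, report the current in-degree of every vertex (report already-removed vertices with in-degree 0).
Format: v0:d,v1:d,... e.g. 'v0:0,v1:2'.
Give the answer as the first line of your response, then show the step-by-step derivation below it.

v0:0,v1:1,v2:0,v3:0,v4:2,v5:1,v6:0,v7:1,v8:0

step 1: output 2; order=[2]; indeg=(1,1,0,0,3,2,0,1,0)
step 2: output 3; order=[2,3]; indeg=(1,1,0,0,2,2,0,1,0)
step 3: output 6; order=[2,3,6]; indeg=(0,1,0,0,2,1,0,1,0)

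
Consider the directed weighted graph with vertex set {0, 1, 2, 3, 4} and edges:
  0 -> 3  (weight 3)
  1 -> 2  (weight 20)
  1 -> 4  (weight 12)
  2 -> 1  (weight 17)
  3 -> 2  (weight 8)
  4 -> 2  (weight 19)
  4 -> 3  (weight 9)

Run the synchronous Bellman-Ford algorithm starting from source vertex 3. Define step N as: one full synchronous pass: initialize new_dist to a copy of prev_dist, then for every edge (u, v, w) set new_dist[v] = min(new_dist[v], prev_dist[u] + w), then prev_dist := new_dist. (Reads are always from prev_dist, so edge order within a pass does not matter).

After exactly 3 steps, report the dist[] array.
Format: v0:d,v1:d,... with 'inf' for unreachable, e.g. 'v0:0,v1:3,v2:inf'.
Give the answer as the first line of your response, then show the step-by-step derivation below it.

v0:inf,v1:25,v2:8,v3:0,v4:37

step 1: dist = v0:inf,v1:inf,v2:8,v3:0,v4:inf
step 2: dist = v0:inf,v1:25,v2:8,v3:0,v4:inf
step 3: dist = v0:inf,v1:25,v2:8,v3:0,v4:37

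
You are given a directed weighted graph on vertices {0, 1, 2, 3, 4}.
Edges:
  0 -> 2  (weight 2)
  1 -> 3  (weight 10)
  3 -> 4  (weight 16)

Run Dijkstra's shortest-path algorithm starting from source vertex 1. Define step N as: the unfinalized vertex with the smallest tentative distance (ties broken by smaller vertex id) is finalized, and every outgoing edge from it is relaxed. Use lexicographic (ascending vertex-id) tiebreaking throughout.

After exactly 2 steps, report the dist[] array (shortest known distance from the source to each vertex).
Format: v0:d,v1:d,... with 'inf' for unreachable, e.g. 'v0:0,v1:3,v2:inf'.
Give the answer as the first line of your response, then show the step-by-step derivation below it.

v0:inf,v1:0,v2:inf,v3:10,v4:26

step 1: dist = v0:inf,v1:0,v2:inf,v3:10,v4:inf
step 2: dist = v0:inf,v1:0,v2:inf,v3:10,v4:26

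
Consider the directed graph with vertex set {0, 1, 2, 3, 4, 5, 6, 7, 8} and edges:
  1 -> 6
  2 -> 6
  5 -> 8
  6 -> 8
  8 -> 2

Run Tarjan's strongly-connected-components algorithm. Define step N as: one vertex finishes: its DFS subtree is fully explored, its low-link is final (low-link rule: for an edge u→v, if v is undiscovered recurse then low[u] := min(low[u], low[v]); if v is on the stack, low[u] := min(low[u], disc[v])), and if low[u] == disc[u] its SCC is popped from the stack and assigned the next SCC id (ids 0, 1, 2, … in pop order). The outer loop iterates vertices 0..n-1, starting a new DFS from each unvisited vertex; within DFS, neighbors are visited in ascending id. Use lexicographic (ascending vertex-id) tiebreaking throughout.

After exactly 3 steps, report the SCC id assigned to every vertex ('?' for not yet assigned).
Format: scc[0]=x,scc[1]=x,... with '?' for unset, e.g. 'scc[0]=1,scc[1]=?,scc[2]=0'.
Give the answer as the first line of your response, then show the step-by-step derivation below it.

scc[0]=0,scc[1]=?,scc[2]=?,scc[3]=?,scc[4]=?,scc[5]=?,scc[6]=?,scc[7]=?,scc[8]=?

step 1: low=(low[0]=0,low[1]=?,low[2]=?,low[3]=?,low[4]=?,low[5]=?,low[6]=?,low[7]=?,low[8]=?); scc=(scc[0]=0,scc[1]=?,scc[2]=?,scc[3]=?,scc[4]=?,scc[5]=?,scc[6]=?,scc[7]=?,scc[8]=?)
step 2: low=(low[0]=0,low[1]=1,low[2]=2,low[3]=?,low[4]=?,low[5]=?,low[6]=2,low[7]=?,low[8]=3); scc=(scc[0]=0,scc[1]=?,scc[2]=?,scc[3]=?,scc[4]=?,scc[5]=?,scc[6]=?,scc[7]=?,scc[8]=?)
step 3: low=(low[0]=0,low[1]=1,low[2]=2,low[3]=?,low[4]=?,low[5]=?,low[6]=2,low[7]=?,low[8]=2); scc=(scc[0]=0,scc[1]=?,scc[2]=?,scc[3]=?,scc[4]=?,scc[5]=?,scc[6]=?,scc[7]=?,scc[8]=?)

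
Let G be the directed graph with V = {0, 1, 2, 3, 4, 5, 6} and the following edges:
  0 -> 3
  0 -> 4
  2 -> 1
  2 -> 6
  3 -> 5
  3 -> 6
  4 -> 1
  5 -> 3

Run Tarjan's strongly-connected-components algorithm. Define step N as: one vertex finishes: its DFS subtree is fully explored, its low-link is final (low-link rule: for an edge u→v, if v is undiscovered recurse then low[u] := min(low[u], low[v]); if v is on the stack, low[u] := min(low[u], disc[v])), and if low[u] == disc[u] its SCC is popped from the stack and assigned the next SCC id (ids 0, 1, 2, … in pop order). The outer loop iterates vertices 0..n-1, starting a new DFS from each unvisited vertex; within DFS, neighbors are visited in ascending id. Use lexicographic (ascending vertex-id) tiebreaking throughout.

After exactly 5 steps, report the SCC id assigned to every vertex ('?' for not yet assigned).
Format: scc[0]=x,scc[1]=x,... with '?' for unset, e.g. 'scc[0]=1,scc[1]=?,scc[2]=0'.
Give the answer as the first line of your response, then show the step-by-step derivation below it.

scc[0]=?,scc[1]=2,scc[2]=?,scc[3]=1,scc[4]=3,scc[5]=1,scc[6]=0

step 1: low=(low[0]=0,low[1]=?,low[2]=?,low[3]=1,low[4]=?,low[5]=1,low[6]=?); scc=(scc[0]=?,scc[1]=?,scc[2]=?,scc[3]=?,scc[4]=?,scc[5]=?,scc[6]=?)
step 2: low=(low[0]=0,low[1]=?,low[2]=?,low[3]=1,low[4]=?,low[5]=1,low[6]=3); scc=(scc[0]=?,scc[1]=?,scc[2]=?,scc[3]=?,scc[4]=?,scc[5]=?,scc[6]=0)
step 3: low=(low[0]=0,low[1]=?,low[2]=?,low[3]=1,low[4]=?,low[5]=1,low[6]=3); scc=(scc[0]=?,scc[1]=?,scc[2]=?,scc[3]=1,scc[4]=?,scc[5]=1,scc[6]=0)
step 4: low=(low[0]=0,low[1]=5,low[2]=?,low[3]=1,low[4]=4,low[5]=1,low[6]=3); scc=(scc[0]=?,scc[1]=2,scc[2]=?,scc[3]=1,scc[4]=?,scc[5]=1,scc[6]=0)
step 5: low=(low[0]=0,low[1]=5,low[2]=?,low[3]=1,low[4]=4,low[5]=1,low[6]=3); scc=(scc[0]=?,scc[1]=2,scc[2]=?,scc[3]=1,scc[4]=3,scc[5]=1,scc[6]=0)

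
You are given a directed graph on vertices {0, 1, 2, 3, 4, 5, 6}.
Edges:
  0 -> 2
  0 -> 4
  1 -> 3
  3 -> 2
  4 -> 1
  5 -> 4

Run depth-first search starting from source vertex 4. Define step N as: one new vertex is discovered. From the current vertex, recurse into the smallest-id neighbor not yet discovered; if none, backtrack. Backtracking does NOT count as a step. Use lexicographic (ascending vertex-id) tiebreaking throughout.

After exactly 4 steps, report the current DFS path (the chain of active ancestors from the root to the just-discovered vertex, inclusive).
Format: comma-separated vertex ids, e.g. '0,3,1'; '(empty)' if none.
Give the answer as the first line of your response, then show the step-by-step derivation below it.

4,1,3,2

step 1: discover 4; path=4; order=4
step 2: discover 1; path=4>1; order=4,1
step 3: discover 3; path=4>1>3; order=4,1,3
step 4: discover 2; path=4>1>3>2; order=4,1,3,2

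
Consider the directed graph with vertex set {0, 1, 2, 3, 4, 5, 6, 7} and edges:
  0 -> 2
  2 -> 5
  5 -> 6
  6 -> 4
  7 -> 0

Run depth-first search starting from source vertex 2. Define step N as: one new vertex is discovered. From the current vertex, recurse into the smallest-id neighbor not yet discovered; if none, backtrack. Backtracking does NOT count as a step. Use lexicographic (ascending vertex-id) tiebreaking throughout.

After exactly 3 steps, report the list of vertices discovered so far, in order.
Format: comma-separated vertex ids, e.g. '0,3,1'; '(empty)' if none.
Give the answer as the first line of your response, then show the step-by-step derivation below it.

2,5,6

step 1: discover 2; path=2; order=2
step 2: discover 5; path=2>5; order=2,5
step 3: discover 6; path=2>5>6; order=2,5,6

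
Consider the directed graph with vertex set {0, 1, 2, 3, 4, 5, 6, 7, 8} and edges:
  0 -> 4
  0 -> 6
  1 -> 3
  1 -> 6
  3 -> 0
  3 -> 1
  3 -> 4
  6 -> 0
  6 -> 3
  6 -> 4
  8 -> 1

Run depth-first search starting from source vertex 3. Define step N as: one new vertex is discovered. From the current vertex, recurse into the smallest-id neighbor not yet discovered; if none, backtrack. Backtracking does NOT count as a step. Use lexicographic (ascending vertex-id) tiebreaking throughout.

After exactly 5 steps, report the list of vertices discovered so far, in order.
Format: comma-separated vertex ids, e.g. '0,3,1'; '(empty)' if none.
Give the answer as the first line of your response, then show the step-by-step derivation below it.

3,0,4,6,1

step 1: discover 3; path=3; order=3
step 2: discover 0; path=3>0; order=3,0
step 3: discover 4; path=3>0>4; order=3,0,4
step 4: discover 6; path=3>0>6; order=3,0,4,6
step 5: discover 1; path=3>1; order=3,0,4,6,1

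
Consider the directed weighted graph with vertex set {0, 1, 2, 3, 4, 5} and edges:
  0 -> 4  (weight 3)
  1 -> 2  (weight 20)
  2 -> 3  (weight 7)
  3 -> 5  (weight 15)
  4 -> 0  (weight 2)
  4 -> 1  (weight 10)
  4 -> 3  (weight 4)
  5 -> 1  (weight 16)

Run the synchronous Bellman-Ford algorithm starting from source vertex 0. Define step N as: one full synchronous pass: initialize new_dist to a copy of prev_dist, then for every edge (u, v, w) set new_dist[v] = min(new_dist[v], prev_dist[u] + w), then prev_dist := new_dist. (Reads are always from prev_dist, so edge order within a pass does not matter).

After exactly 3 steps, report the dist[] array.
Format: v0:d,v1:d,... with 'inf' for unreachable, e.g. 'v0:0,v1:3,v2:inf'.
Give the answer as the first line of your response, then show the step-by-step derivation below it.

v0:0,v1:13,v2:33,v3:7,v4:3,v5:22

step 1: dist = v0:0,v1:inf,v2:inf,v3:inf,v4:3,v5:inf
step 2: dist = v0:0,v1:13,v2:inf,v3:7,v4:3,v5:inf
step 3: dist = v0:0,v1:13,v2:33,v3:7,v4:3,v5:22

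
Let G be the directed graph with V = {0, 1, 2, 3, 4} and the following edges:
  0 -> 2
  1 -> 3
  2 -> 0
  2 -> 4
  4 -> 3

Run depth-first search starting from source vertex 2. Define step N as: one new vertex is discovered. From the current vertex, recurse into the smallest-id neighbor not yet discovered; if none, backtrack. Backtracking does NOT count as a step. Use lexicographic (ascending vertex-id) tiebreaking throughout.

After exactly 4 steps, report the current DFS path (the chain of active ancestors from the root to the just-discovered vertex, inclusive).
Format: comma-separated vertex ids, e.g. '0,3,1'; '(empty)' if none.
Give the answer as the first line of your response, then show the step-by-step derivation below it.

2,4,3

step 1: discover 2; path=2; order=2
step 2: discover 0; path=2>0; order=2,0
step 3: discover 4; path=2>4; order=2,0,4
step 4: discover 3; path=2>4>3; order=2,0,4,3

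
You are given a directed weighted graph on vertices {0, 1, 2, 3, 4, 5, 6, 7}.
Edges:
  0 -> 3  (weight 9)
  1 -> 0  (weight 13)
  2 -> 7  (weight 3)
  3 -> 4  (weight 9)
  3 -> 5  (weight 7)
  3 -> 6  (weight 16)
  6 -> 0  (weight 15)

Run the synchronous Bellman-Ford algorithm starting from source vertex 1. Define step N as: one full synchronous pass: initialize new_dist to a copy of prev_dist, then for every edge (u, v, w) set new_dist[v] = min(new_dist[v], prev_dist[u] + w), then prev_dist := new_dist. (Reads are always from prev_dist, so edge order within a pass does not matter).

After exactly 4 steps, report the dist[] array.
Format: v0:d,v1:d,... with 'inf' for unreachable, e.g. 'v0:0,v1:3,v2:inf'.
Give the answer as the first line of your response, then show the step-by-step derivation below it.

v0:13,v1:0,v2:inf,v3:22,v4:31,v5:29,v6:38,v7:inf

step 1: dist = v0:13,v1:0,v2:inf,v3:inf,v4:inf,v5:inf,v6:inf,v7:inf
step 2: dist = v0:13,v1:0,v2:inf,v3:22,v4:inf,v5:inf,v6:inf,v7:inf
step 3: dist = v0:13,v1:0,v2:inf,v3:22,v4:31,v5:29,v6:38,v7:inf
step 4: dist = v0:13,v1:0,v2:inf,v3:22,v4:31,v5:29,v6:38,v7:inf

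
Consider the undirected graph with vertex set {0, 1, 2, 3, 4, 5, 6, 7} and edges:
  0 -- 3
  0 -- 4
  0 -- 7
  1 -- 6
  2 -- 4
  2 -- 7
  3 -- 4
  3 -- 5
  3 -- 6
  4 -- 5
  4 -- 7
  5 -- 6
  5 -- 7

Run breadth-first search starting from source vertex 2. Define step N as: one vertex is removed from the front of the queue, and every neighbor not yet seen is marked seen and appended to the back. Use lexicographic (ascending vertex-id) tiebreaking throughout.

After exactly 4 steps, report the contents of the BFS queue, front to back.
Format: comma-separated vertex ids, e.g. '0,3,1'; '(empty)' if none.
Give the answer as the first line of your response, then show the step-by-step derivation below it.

3,5

step 1: dequeue 2; queue=[4,7]; order=2
step 2: dequeue 4; queue=[7,0,3,5]; order=2,4
step 3: dequeue 7; queue=[0,3,5]; order=2,4,7
step 4: dequeue 0; queue=[3,5]; order=2,4,7,0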